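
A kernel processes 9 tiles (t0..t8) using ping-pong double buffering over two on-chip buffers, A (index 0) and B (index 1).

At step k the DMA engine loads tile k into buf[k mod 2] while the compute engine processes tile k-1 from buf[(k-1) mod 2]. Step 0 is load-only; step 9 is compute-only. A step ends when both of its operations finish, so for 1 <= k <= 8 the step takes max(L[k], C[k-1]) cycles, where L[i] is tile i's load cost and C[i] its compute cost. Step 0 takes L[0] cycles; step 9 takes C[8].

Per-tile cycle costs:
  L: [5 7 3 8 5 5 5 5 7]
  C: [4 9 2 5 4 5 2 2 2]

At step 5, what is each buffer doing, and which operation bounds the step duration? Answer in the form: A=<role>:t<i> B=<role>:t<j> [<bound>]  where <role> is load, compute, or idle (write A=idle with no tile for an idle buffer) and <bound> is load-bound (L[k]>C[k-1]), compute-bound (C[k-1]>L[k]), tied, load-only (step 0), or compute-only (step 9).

step 5: A=compute:t4 B=load:t5 [load-bound]

  0. 5=5c; end=5; A:t0 B:-
  1. max(7,4)=7c; end=12; A:t0 B:t1
  2. max(3,9)=9c; end=21; A:t2 B:t1
  3. max(8,2)=8c; end=29; A:t2 B:t3
  4. max(5,5)=5c; end=34; A:t4 B:t3
  5. max(5,4)=5c; end=39; A:t4 B:t5
  6. max(5,5)=5c; end=44; A:t6 B:t5
  7. max(5,2)=5c; end=49; A:t6 B:t7
  8. max(7,2)=7c; end=56; A:t8 B:t7
  9. 2=2c; end=58; A:t8 B:t7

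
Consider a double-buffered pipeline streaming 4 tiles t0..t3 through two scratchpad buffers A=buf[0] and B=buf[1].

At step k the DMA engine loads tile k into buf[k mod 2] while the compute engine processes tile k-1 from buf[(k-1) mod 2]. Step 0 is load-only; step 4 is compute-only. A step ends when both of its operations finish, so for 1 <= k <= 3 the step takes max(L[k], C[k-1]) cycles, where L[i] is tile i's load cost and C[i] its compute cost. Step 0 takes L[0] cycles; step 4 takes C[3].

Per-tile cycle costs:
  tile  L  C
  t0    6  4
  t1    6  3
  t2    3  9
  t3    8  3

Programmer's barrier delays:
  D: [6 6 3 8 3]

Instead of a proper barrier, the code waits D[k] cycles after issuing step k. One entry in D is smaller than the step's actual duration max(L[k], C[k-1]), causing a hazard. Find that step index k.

hazard at step 3

k=0 barrier L[0]=6→6c, D[0]=6 ok
k=1 barrier max(L[1]=6,C[0]=4)→6c, D[1]=6 ok
k=2 barrier max(L[2]=3,C[1]=3)→3c, D[2]=3 ok
k=3 barrier max(L[3]=8,C[2]=9)→9c, D[3]=8 SHORT
k=4 barrier C[3]=3→3c, D[4]=3 ok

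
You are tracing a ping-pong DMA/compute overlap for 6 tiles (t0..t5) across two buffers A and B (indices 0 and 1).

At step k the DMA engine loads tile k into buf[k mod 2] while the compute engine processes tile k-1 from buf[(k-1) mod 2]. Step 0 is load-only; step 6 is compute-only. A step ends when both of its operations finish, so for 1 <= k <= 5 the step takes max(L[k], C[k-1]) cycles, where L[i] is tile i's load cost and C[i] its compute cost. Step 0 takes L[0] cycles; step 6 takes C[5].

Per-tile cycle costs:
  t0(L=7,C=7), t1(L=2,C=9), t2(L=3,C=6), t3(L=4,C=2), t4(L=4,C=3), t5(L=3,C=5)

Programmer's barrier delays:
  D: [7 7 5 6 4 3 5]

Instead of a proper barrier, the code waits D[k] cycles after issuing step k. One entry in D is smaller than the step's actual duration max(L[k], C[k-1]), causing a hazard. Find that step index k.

hazard at step 2

[0] required=L[0]=7=7 vs D=7 ok
[1] required=max(L[1]=2,C[0]=7)=7 vs D=7 ok
[2] required=max(L[2]=3,C[1]=9)=9 vs D=5 SHORT
[3] required=max(L[3]=4,C[2]=6)=6 vs D=6 ok
[4] required=max(L[4]=4,C[3]=2)=4 vs D=4 ok
[5] required=max(L[5]=3,C[4]=3)=3 vs D=3 ok
[6] required=C[5]=5=5 vs D=5 ok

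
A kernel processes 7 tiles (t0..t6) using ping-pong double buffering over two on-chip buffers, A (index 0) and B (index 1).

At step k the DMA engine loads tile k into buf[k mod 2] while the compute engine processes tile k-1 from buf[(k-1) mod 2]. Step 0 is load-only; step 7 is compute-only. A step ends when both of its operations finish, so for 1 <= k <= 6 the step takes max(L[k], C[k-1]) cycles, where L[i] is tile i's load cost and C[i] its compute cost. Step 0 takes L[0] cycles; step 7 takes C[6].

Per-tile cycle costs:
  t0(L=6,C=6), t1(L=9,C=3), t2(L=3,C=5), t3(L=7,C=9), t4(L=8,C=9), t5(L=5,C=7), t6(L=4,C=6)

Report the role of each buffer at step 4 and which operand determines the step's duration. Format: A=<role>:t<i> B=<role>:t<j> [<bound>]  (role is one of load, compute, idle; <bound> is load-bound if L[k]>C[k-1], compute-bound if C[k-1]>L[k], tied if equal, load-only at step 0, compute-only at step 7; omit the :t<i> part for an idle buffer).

k=0 load=t0/6c comp=- wait=6 total=6
k=1 load=t1/9c comp=t0/6c wait=9 total=15
k=2 load=t2/3c comp=t1/3c wait=3 total=18
k=3 load=t3/7c comp=t2/5c wait=7 total=25
k=4 load=t4/8c comp=t3/9c wait=9 total=34
k=5 load=t5/5c comp=t4/9c wait=9 total=43
k=6 load=t6/4c comp=t5/7c wait=7 total=50
k=7 load=- comp=t6/6c wait=6 total=56

step 4: A=load:t4 B=compute:t3 [compute-bound]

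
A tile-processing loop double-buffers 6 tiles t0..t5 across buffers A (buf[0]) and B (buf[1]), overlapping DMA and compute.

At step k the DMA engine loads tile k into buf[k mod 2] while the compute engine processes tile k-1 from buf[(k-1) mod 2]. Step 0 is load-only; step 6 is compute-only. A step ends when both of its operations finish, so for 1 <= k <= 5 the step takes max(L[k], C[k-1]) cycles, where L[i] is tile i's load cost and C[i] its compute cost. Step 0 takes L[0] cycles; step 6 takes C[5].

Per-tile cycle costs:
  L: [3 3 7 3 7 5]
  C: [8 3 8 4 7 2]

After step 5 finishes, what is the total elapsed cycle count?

[0] DMA t0→A (3c) ∥ CU idle ⇒ 3c, clock 3
[1] DMA t1→B (3c) ∥ CU A:t0 (8c) ⇒ 8c, clock 11
[2] DMA t2→A (7c) ∥ CU B:t1 (3c) ⇒ 7c, clock 18
[3] DMA t3→B (3c) ∥ CU A:t2 (8c) ⇒ 8c, clock 26
[4] DMA t4→A (7c) ∥ CU B:t3 (4c) ⇒ 7c, clock 33
[5] DMA t5→B (5c) ∥ CU A:t4 (7c) ⇒ 7c, clock 40
[6] DMA idle ∥ CU B:t5 (2c) ⇒ 2c, clock 42

end_cycle[5] = 40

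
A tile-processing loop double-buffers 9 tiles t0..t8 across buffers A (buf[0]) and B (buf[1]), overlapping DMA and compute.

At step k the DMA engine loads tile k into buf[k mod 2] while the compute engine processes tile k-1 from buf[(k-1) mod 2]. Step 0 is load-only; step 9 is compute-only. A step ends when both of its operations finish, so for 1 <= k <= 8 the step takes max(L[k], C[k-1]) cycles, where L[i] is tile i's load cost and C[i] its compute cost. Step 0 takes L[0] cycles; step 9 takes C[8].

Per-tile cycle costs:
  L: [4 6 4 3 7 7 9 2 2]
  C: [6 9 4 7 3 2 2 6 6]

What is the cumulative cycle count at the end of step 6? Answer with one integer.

step 0: L[0]=4 → dur=4, Σ=4 | A=load:t0 B=idle [load-only]
step 1: L[1]=6 C[0]=6 → dur=6, Σ=10 | A=compute:t0 B=load:t1 [tied]
step 2: L[2]=4 C[1]=9 → dur=9, Σ=19 | A=load:t2 B=compute:t1 [compute-bound]
step 3: L[3]=3 C[2]=4 → dur=4, Σ=23 | A=compute:t2 B=load:t3 [compute-bound]
step 4: L[4]=7 C[3]=7 → dur=7, Σ=30 | A=load:t4 B=compute:t3 [tied]
step 5: L[5]=7 C[4]=3 → dur=7, Σ=37 | A=compute:t4 B=load:t5 [load-bound]
step 6: L[6]=9 C[5]=2 → dur=9, Σ=46 | A=load:t6 B=compute:t5 [load-bound]
step 7: L[7]=2 C[6]=2 → dur=2, Σ=48 | A=compute:t6 B=load:t7 [tied]
step 8: L[8]=2 C[7]=6 → dur=6, Σ=54 | A=load:t8 B=compute:t7 [compute-bound]
step 9: C[8]=6 → dur=6, Σ=60 | A=compute:t8 B=idle [compute-only]

end_cycle[6] = 46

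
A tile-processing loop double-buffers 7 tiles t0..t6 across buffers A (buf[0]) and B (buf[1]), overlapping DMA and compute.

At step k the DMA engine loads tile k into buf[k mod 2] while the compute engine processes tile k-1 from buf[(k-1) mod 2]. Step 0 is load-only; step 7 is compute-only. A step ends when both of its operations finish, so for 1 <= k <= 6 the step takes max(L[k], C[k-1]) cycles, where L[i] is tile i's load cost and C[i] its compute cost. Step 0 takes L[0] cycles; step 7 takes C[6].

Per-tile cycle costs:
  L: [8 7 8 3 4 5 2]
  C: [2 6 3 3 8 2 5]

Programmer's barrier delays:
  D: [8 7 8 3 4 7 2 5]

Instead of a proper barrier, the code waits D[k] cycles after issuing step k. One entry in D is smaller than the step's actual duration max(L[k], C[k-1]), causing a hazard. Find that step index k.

hazard at step 5

step 0: need L[0]=8 = 8; D[0]=8 ok
step 1: need max(L[1]=7,C[0]=2) = 7; D[1]=7 ok
step 2: need max(L[2]=8,C[1]=6) = 8; D[2]=8 ok
step 3: need max(L[3]=3,C[2]=3) = 3; D[3]=3 ok
step 4: need max(L[4]=4,C[3]=3) = 4; D[4]=4 ok
step 5: need max(L[5]=5,C[4]=8) = 8; D[5]=7 SHORT
step 6: need max(L[6]=2,C[5]=2) = 2; D[6]=2 ok
step 7: need C[6]=5 = 5; D[7]=5 ok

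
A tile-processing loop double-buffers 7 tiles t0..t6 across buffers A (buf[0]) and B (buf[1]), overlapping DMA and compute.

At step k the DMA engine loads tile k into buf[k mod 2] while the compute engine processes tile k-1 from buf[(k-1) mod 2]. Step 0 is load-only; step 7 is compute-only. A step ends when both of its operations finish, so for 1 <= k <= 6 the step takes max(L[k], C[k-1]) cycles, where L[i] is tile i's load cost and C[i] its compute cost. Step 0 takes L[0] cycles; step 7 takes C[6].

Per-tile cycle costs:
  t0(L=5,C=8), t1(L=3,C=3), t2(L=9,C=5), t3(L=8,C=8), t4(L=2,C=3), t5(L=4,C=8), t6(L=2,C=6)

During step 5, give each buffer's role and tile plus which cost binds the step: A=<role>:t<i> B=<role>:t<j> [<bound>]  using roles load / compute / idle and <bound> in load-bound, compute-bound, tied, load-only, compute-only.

step 5: A=compute:t4 B=load:t5 [load-bound]

k=0 load=t0/5c comp=- wait=5 total=5
k=1 load=t1/3c comp=t0/8c wait=8 total=13
k=2 load=t2/9c comp=t1/3c wait=9 total=22
k=3 load=t3/8c comp=t2/5c wait=8 total=30
k=4 load=t4/2c comp=t3/8c wait=8 total=38
k=5 load=t5/4c comp=t4/3c wait=4 total=42
k=6 load=t6/2c comp=t5/8c wait=8 total=50
k=7 load=- comp=t6/6c wait=6 total=56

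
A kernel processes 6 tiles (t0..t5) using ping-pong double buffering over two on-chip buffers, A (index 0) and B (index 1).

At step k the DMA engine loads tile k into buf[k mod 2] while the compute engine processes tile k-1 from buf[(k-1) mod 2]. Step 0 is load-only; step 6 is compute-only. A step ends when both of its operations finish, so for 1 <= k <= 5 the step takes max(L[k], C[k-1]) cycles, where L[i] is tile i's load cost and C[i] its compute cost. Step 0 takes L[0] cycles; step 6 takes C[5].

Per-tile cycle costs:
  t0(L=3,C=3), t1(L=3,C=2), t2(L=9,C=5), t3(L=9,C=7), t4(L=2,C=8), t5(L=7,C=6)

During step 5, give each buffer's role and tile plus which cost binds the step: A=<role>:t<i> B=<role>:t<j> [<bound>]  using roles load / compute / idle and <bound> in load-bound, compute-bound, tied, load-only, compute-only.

k=0 load=t0/3c comp=- wait=3 total=3
k=1 load=t1/3c comp=t0/3c wait=3 total=6
k=2 load=t2/9c comp=t1/2c wait=9 total=15
k=3 load=t3/9c comp=t2/5c wait=9 total=24
k=4 load=t4/2c comp=t3/7c wait=7 total=31
k=5 load=t5/7c comp=t4/8c wait=8 total=39
k=6 load=- comp=t5/6c wait=6 total=45

step 5: A=compute:t4 B=load:t5 [compute-bound]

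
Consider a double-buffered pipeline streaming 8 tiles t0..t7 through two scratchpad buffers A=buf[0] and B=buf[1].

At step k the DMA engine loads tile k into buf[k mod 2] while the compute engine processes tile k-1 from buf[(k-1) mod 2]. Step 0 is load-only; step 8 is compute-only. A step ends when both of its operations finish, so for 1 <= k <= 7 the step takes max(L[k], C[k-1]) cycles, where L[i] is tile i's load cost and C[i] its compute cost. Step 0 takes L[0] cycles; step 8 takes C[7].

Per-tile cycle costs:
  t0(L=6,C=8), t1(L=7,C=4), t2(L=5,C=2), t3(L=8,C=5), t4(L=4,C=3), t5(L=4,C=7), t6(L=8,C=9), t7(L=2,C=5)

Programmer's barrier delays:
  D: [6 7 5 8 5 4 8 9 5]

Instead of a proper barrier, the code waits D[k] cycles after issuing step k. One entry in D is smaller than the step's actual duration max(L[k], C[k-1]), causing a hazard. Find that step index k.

hazard at step 1

k=0 barrier L[0]=6→6c, D[0]=6 ok
k=1 barrier max(L[1]=7,C[0]=8)→8c, D[1]=7 SHORT
k=2 barrier max(L[2]=5,C[1]=4)→5c, D[2]=5 ok
k=3 barrier max(L[3]=8,C[2]=2)→8c, D[3]=8 ok
k=4 barrier max(L[4]=4,C[3]=5)→5c, D[4]=5 ok
k=5 barrier max(L[5]=4,C[4]=3)→4c, D[5]=4 ok
k=6 barrier max(L[6]=8,C[5]=7)→8c, D[6]=8 ok
k=7 barrier max(L[7]=2,C[6]=9)→9c, D[7]=9 ok
k=8 barrier C[7]=5→5c, D[8]=5 ok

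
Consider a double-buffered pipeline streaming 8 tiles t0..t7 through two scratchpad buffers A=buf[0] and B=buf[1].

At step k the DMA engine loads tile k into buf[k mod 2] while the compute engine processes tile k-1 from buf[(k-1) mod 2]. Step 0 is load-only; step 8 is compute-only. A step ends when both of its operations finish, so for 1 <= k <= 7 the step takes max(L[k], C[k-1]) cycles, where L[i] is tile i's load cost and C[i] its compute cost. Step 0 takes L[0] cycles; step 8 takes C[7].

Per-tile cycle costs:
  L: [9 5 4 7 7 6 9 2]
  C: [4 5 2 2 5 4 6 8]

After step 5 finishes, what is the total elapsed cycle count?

[0] DMA t0→A (9c) ∥ CU idle ⇒ 9c, clock 9
[1] DMA t1→B (5c) ∥ CU A:t0 (4c) ⇒ 5c, clock 14
[2] DMA t2→A (4c) ∥ CU B:t1 (5c) ⇒ 5c, clock 19
[3] DMA t3→B (7c) ∥ CU A:t2 (2c) ⇒ 7c, clock 26
[4] DMA t4→A (7c) ∥ CU B:t3 (2c) ⇒ 7c, clock 33
[5] DMA t5→B (6c) ∥ CU A:t4 (5c) ⇒ 6c, clock 39
[6] DMA t6→A (9c) ∥ CU B:t5 (4c) ⇒ 9c, clock 48
[7] DMA t7→B (2c) ∥ CU A:t6 (6c) ⇒ 6c, clock 54
[8] DMA idle ∥ CU B:t7 (8c) ⇒ 8c, clock 62

end_cycle[5] = 39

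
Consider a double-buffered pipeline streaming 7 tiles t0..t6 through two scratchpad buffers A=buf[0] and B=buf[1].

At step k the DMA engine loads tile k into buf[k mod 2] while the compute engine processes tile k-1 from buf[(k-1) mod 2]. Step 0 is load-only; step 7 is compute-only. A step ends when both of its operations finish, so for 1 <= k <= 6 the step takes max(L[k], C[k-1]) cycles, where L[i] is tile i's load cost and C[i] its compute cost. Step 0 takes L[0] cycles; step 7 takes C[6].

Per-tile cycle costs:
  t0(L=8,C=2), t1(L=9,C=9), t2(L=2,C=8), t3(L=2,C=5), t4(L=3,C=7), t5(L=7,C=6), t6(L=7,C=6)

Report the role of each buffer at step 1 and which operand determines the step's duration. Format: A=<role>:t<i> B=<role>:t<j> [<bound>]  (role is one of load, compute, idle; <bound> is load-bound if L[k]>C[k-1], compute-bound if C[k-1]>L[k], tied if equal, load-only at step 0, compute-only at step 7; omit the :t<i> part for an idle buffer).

k=0 load=t0/8c comp=- wait=8 total=8
k=1 load=t1/9c comp=t0/2c wait=9 total=17
k=2 load=t2/2c comp=t1/9c wait=9 total=26
k=3 load=t3/2c comp=t2/8c wait=8 total=34
k=4 load=t4/3c comp=t3/5c wait=5 total=39
k=5 load=t5/7c comp=t4/7c wait=7 total=46
k=6 load=t6/7c comp=t5/6c wait=7 total=53
k=7 load=- comp=t6/6c wait=6 total=59

step 1: A=compute:t0 B=load:t1 [load-bound]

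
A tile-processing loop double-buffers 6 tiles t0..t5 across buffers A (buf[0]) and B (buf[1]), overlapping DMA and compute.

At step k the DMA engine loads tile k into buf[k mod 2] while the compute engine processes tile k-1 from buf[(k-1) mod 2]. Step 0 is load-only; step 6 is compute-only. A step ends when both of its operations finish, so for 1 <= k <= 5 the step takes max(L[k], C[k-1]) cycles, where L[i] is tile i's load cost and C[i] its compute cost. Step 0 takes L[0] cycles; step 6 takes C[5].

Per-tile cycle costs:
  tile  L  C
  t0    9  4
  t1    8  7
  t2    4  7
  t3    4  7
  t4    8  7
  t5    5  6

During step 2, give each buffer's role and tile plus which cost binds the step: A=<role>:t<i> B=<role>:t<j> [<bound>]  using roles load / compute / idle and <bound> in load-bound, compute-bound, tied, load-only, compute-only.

k=0 load=t0/9c comp=- wait=9 total=9
k=1 load=t1/8c comp=t0/4c wait=8 total=17
k=2 load=t2/4c comp=t1/7c wait=7 total=24
k=3 load=t3/4c comp=t2/7c wait=7 total=31
k=4 load=t4/8c comp=t3/7c wait=8 total=39
k=5 load=t5/5c comp=t4/7c wait=7 total=46
k=6 load=- comp=t5/6c wait=6 total=52

step 2: A=load:t2 B=compute:t1 [compute-bound]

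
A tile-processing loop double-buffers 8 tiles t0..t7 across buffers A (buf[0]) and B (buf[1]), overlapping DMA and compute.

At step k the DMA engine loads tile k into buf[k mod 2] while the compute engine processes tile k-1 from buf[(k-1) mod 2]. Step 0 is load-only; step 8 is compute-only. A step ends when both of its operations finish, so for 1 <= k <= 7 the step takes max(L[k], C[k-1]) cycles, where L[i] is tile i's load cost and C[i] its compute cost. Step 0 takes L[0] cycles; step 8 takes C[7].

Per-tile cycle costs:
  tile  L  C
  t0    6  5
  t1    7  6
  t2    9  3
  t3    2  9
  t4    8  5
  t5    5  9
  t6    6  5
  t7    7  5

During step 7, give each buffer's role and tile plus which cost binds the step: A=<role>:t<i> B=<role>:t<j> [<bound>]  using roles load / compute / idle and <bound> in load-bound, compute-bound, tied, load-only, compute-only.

step 7: A=compute:t6 B=load:t7 [load-bound]

[0] DMA t0→A (6c) ∥ CU idle ⇒ 6c, clock 6
[1] DMA t1→B (7c) ∥ CU A:t0 (5c) ⇒ 7c, clock 13
[2] DMA t2→A (9c) ∥ CU B:t1 (6c) ⇒ 9c, clock 22
[3] DMA t3→B (2c) ∥ CU A:t2 (3c) ⇒ 3c, clock 25
[4] DMA t4→A (8c) ∥ CU B:t3 (9c) ⇒ 9c, clock 34
[5] DMA t5→B (5c) ∥ CU A:t4 (5c) ⇒ 5c, clock 39
[6] DMA t6→A (6c) ∥ CU B:t5 (9c) ⇒ 9c, clock 48
[7] DMA t7→B (7c) ∥ CU A:t6 (5c) ⇒ 7c, clock 55
[8] DMA idle ∥ CU B:t7 (5c) ⇒ 5c, clock 60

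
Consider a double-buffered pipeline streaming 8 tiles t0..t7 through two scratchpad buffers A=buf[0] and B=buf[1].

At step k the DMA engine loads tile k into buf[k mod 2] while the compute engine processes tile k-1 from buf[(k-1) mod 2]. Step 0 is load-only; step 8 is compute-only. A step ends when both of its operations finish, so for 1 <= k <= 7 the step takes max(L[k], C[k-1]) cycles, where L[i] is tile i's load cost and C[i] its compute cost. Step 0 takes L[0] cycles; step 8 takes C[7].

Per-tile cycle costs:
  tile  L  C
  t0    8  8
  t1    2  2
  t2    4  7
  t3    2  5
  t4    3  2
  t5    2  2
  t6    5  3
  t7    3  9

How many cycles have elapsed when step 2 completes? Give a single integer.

end_cycle[2] = 20

[0] DMA t0→A (8c) ∥ CU idle ⇒ 8c, clock 8
[1] DMA t1→B (2c) ∥ CU A:t0 (8c) ⇒ 8c, clock 16
[2] DMA t2→A (4c) ∥ CU B:t1 (2c) ⇒ 4c, clock 20
[3] DMA t3→B (2c) ∥ CU A:t2 (7c) ⇒ 7c, clock 27
[4] DMA t4→A (3c) ∥ CU B:t3 (5c) ⇒ 5c, clock 32
[5] DMA t5→B (2c) ∥ CU A:t4 (2c) ⇒ 2c, clock 34
[6] DMA t6→A (5c) ∥ CU B:t5 (2c) ⇒ 5c, clock 39
[7] DMA t7→B (3c) ∥ CU A:t6 (3c) ⇒ 3c, clock 42
[8] DMA idle ∥ CU B:t7 (9c) ⇒ 9c, clock 51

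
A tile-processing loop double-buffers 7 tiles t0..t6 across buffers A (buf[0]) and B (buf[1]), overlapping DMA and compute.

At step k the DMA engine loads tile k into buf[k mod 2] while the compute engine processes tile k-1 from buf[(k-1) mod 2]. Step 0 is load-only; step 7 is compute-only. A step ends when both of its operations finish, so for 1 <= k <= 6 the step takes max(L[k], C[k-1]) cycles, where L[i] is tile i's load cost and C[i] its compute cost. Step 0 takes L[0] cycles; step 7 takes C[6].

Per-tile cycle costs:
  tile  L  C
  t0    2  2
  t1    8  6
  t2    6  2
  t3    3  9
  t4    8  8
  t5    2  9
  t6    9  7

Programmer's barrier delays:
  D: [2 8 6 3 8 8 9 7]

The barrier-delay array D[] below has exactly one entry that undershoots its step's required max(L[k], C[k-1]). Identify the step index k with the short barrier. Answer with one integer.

hazard at step 4

[0] required=L[0]=2=2 vs D=2 ok
[1] required=max(L[1]=8,C[0]=2)=8 vs D=8 ok
[2] required=max(L[2]=6,C[1]=6)=6 vs D=6 ok
[3] required=max(L[3]=3,C[2]=2)=3 vs D=3 ok
[4] required=max(L[4]=8,C[3]=9)=9 vs D=8 SHORT
[5] required=max(L[5]=2,C[4]=8)=8 vs D=8 ok
[6] required=max(L[6]=9,C[5]=9)=9 vs D=9 ok
[7] required=C[6]=7=7 vs D=7 ok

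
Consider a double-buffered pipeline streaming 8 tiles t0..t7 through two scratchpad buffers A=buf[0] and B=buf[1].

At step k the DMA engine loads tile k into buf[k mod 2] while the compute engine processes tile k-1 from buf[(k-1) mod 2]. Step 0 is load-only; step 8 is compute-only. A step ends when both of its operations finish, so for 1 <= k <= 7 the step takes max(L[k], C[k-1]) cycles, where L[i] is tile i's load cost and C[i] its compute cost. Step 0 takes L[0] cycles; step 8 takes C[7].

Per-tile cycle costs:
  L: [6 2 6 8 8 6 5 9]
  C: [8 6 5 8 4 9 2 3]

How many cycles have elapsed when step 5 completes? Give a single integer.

end_cycle[5] = 42

step 0: L[0]=6 → dur=6, Σ=6 | A=load:t0 B=idle [load-only]
step 1: L[1]=2 C[0]=8 → dur=8, Σ=14 | A=compute:t0 B=load:t1 [compute-bound]
step 2: L[2]=6 C[1]=6 → dur=6, Σ=20 | A=load:t2 B=compute:t1 [tied]
step 3: L[3]=8 C[2]=5 → dur=8, Σ=28 | A=compute:t2 B=load:t3 [load-bound]
step 4: L[4]=8 C[3]=8 → dur=8, Σ=36 | A=load:t4 B=compute:t3 [tied]
step 5: L[5]=6 C[4]=4 → dur=6, Σ=42 | A=compute:t4 B=load:t5 [load-bound]
step 6: L[6]=5 C[5]=9 → dur=9, Σ=51 | A=load:t6 B=compute:t5 [compute-bound]
step 7: L[7]=9 C[6]=2 → dur=9, Σ=60 | A=compute:t6 B=load:t7 [load-bound]
step 8: C[7]=3 → dur=3, Σ=63 | A=idle B=compute:t7 [compute-only]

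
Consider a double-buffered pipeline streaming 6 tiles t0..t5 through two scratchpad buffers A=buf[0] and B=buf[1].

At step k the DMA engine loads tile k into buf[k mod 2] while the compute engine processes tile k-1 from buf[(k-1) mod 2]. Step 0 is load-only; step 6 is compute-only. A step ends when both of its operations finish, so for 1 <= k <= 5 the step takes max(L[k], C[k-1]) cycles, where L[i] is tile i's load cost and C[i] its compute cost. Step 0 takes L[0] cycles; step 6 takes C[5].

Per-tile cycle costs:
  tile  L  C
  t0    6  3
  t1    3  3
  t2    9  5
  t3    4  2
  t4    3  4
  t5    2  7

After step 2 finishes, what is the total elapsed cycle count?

end_cycle[2] = 18

step 0: L[0]=6 → dur=6, Σ=6 | A=load:t0 B=idle [load-only]
step 1: L[1]=3 C[0]=3 → dur=3, Σ=9 | A=compute:t0 B=load:t1 [tied]
step 2: L[2]=9 C[1]=3 → dur=9, Σ=18 | A=load:t2 B=compute:t1 [load-bound]
step 3: L[3]=4 C[2]=5 → dur=5, Σ=23 | A=compute:t2 B=load:t3 [compute-bound]
step 4: L[4]=3 C[3]=2 → dur=3, Σ=26 | A=load:t4 B=compute:t3 [load-bound]
step 5: L[5]=2 C[4]=4 → dur=4, Σ=30 | A=compute:t4 B=load:t5 [compute-bound]
step 6: C[5]=7 → dur=7, Σ=37 | A=idle B=compute:t5 [compute-only]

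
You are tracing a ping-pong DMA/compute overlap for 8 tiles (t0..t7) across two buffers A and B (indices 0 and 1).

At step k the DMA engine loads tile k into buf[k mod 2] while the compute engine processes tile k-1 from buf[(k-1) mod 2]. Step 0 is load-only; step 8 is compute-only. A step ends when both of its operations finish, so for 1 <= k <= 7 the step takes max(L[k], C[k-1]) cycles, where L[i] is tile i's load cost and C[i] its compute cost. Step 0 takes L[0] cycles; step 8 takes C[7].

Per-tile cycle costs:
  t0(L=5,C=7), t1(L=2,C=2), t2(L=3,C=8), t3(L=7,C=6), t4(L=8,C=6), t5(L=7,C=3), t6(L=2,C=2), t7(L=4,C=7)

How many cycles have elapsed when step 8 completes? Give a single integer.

[0] DMA t0→A (5c) ∥ CU idle ⇒ 5c, clock 5
[1] DMA t1→B (2c) ∥ CU A:t0 (7c) ⇒ 7c, clock 12
[2] DMA t2→A (3c) ∥ CU B:t1 (2c) ⇒ 3c, clock 15
[3] DMA t3→B (7c) ∥ CU A:t2 (8c) ⇒ 8c, clock 23
[4] DMA t4→A (8c) ∥ CU B:t3 (6c) ⇒ 8c, clock 31
[5] DMA t5→B (7c) ∥ CU A:t4 (6c) ⇒ 7c, clock 38
[6] DMA t6→A (2c) ∥ CU B:t5 (3c) ⇒ 3c, clock 41
[7] DMA t7→B (4c) ∥ CU A:t6 (2c) ⇒ 4c, clock 45
[8] DMA idle ∥ CU B:t7 (7c) ⇒ 7c, clock 52

end_cycle[8] = 52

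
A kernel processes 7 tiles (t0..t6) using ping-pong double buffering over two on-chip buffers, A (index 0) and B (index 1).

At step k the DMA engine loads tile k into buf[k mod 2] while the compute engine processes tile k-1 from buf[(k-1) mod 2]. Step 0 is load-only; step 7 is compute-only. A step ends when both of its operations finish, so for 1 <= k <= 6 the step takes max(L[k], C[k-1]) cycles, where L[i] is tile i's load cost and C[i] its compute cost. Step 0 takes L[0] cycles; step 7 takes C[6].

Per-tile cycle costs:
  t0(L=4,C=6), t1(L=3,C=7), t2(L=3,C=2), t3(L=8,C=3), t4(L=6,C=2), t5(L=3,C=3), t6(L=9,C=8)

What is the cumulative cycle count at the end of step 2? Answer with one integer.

k=0 load=t0/4c comp=- wait=4 total=4
k=1 load=t1/3c comp=t0/6c wait=6 total=10
k=2 load=t2/3c comp=t1/7c wait=7 total=17
k=3 load=t3/8c comp=t2/2c wait=8 total=25
k=4 load=t4/6c comp=t3/3c wait=6 total=31
k=5 load=t5/3c comp=t4/2c wait=3 total=34
k=6 load=t6/9c comp=t5/3c wait=9 total=43
k=7 load=- comp=t6/8c wait=8 total=51

end_cycle[2] = 17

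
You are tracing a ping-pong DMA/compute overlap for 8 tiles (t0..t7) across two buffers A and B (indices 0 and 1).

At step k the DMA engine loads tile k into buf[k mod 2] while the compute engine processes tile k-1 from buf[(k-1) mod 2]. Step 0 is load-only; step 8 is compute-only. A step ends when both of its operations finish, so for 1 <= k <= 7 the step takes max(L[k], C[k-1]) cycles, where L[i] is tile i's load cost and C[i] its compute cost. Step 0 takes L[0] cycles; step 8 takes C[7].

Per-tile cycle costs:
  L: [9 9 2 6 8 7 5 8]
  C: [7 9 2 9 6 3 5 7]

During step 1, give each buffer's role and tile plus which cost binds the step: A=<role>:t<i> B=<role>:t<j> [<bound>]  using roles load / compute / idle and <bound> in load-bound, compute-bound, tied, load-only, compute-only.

  0. 9=9c; end=9; A:t0 B:-
  1. max(9,7)=9c; end=18; A:t0 B:t1
  2. max(2,9)=9c; end=27; A:t2 B:t1
  3. max(6,2)=6c; end=33; A:t2 B:t3
  4. max(8,9)=9c; end=42; A:t4 B:t3
  5. max(7,6)=7c; end=49; A:t4 B:t5
  6. max(5,3)=5c; end=54; A:t6 B:t5
  7. max(8,5)=8c; end=62; A:t6 B:t7
  8. 7=7c; end=69; A:t6 B:t7

step 1: A=compute:t0 B=load:t1 [load-bound]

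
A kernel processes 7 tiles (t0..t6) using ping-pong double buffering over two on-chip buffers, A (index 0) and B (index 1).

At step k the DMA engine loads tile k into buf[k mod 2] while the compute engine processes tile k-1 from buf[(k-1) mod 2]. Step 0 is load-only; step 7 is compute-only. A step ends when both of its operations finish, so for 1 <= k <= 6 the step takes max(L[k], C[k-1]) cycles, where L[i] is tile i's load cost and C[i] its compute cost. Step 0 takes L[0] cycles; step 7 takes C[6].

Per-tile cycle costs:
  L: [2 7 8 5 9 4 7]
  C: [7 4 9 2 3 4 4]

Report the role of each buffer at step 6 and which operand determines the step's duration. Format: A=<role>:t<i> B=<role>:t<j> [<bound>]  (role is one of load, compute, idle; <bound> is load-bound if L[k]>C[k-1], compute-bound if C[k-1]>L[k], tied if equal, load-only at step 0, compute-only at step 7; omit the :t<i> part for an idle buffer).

step 6: A=load:t6 B=compute:t5 [load-bound]

step 0: L[0]=2 → dur=2, Σ=2 | A=load:t0 B=idle [load-only]
step 1: L[1]=7 C[0]=7 → dur=7, Σ=9 | A=compute:t0 B=load:t1 [tied]
step 2: L[2]=8 C[1]=4 → dur=8, Σ=17 | A=load:t2 B=compute:t1 [load-bound]
step 3: L[3]=5 C[2]=9 → dur=9, Σ=26 | A=compute:t2 B=load:t3 [compute-bound]
step 4: L[4]=9 C[3]=2 → dur=9, Σ=35 | A=load:t4 B=compute:t3 [load-bound]
step 5: L[5]=4 C[4]=3 → dur=4, Σ=39 | A=compute:t4 B=load:t5 [load-bound]
step 6: L[6]=7 C[5]=4 → dur=7, Σ=46 | A=load:t6 B=compute:t5 [load-bound]
step 7: C[6]=4 → dur=4, Σ=50 | A=compute:t6 B=idle [compute-only]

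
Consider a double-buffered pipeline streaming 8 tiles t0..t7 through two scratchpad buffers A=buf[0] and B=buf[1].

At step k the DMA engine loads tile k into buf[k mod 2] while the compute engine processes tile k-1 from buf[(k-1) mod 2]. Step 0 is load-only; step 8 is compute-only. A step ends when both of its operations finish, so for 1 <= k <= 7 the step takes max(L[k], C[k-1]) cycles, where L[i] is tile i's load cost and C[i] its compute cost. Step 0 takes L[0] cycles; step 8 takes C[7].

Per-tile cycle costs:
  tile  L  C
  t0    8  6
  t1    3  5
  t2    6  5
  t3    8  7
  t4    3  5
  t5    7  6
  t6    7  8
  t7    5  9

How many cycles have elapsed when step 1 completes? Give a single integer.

end_cycle[1] = 14

step 0: L[0]=8 → dur=8, Σ=8 | A=load:t0 B=idle [load-only]
step 1: L[1]=3 C[0]=6 → dur=6, Σ=14 | A=compute:t0 B=load:t1 [compute-bound]
step 2: L[2]=6 C[1]=5 → dur=6, Σ=20 | A=load:t2 B=compute:t1 [load-bound]
step 3: L[3]=8 C[2]=5 → dur=8, Σ=28 | A=compute:t2 B=load:t3 [load-bound]
step 4: L[4]=3 C[3]=7 → dur=7, Σ=35 | A=load:t4 B=compute:t3 [compute-bound]
step 5: L[5]=7 C[4]=5 → dur=7, Σ=42 | A=compute:t4 B=load:t5 [load-bound]
step 6: L[6]=7 C[5]=6 → dur=7, Σ=49 | A=load:t6 B=compute:t5 [load-bound]
step 7: L[7]=5 C[6]=8 → dur=8, Σ=57 | A=compute:t6 B=load:t7 [compute-bound]
step 8: C[7]=9 → dur=9, Σ=66 | A=idle B=compute:t7 [compute-only]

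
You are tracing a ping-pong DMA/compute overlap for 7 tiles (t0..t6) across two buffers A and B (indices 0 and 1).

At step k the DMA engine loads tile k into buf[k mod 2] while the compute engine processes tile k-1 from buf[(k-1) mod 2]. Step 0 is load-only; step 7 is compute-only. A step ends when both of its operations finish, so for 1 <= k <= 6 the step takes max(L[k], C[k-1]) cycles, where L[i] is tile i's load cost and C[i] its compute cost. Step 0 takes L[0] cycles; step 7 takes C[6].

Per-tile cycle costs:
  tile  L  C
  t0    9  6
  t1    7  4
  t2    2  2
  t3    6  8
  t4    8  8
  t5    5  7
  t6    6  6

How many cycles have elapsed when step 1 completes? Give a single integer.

[0] DMA t0→A (9c) ∥ CU idle ⇒ 9c, clock 9
[1] DMA t1→B (7c) ∥ CU A:t0 (6c) ⇒ 7c, clock 16
[2] DMA t2→A (2c) ∥ CU B:t1 (4c) ⇒ 4c, clock 20
[3] DMA t3→B (6c) ∥ CU A:t2 (2c) ⇒ 6c, clock 26
[4] DMA t4→A (8c) ∥ CU B:t3 (8c) ⇒ 8c, clock 34
[5] DMA t5→B (5c) ∥ CU A:t4 (8c) ⇒ 8c, clock 42
[6] DMA t6→A (6c) ∥ CU B:t5 (7c) ⇒ 7c, clock 49
[7] DMA idle ∥ CU A:t6 (6c) ⇒ 6c, clock 55

end_cycle[1] = 16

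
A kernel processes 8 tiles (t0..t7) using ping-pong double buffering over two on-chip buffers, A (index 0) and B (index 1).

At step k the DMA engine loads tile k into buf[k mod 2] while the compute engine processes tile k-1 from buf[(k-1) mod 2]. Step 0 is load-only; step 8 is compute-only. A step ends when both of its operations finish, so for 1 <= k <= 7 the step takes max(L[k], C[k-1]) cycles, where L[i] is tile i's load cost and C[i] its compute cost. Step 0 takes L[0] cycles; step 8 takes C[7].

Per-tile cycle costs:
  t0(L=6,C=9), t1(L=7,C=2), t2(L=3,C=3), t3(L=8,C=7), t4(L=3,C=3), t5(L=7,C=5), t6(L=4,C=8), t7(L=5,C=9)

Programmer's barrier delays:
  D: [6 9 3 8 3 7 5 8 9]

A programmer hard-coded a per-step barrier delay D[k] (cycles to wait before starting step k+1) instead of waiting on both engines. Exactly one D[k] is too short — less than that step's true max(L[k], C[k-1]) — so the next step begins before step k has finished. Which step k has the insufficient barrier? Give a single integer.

k=0 barrier L[0]=6→6c, D[0]=6 ok
k=1 barrier max(L[1]=7,C[0]=9)→9c, D[1]=9 ok
k=2 barrier max(L[2]=3,C[1]=2)→3c, D[2]=3 ok
k=3 barrier max(L[3]=8,C[2]=3)→8c, D[3]=8 ok
k=4 barrier max(L[4]=3,C[3]=7)→7c, D[4]=3 SHORT
k=5 barrier max(L[5]=7,C[4]=3)→7c, D[5]=7 ok
k=6 barrier max(L[6]=4,C[5]=5)→5c, D[6]=5 ok
k=7 barrier max(L[7]=5,C[6]=8)→8c, D[7]=8 ok
k=8 barrier C[7]=9→9c, D[8]=9 ok

hazard at step 4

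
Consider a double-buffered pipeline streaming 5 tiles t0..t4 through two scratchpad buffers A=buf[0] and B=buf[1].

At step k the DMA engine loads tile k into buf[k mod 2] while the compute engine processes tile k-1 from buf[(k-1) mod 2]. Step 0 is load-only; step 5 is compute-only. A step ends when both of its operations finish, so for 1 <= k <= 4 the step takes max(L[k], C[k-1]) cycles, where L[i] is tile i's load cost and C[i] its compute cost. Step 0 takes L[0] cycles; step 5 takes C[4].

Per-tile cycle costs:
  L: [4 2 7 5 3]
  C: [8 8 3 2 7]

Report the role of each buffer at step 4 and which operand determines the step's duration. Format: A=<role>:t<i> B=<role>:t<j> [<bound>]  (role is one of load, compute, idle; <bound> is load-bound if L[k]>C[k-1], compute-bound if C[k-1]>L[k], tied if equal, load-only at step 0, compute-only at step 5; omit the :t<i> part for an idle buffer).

[0] DMA t0→A (4c) ∥ CU idle ⇒ 4c, clock 4
[1] DMA t1→B (2c) ∥ CU A:t0 (8c) ⇒ 8c, clock 12
[2] DMA t2→A (7c) ∥ CU B:t1 (8c) ⇒ 8c, clock 20
[3] DMA t3→B (5c) ∥ CU A:t2 (3c) ⇒ 5c, clock 25
[4] DMA t4→A (3c) ∥ CU B:t3 (2c) ⇒ 3c, clock 28
[5] DMA idle ∥ CU A:t4 (7c) ⇒ 7c, clock 35

step 4: A=load:t4 B=compute:t3 [load-bound]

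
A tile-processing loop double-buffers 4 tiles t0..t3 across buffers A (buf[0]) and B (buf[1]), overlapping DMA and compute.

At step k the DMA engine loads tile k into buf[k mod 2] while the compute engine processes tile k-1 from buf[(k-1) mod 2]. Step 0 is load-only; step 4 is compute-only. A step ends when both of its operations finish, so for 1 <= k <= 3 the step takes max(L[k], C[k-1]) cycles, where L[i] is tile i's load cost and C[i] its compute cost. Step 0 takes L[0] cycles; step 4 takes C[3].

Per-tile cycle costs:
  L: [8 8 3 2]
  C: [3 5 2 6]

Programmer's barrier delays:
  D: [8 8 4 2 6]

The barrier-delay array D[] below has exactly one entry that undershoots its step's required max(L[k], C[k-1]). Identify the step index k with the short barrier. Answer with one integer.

hazard at step 2

k=0 barrier L[0]=8→8c, D[0]=8 ok
k=1 barrier max(L[1]=8,C[0]=3)→8c, D[1]=8 ok
k=2 barrier max(L[2]=3,C[1]=5)→5c, D[2]=4 SHORT
k=3 barrier max(L[3]=2,C[2]=2)→2c, D[3]=2 ok
k=4 barrier C[3]=6→6c, D[4]=6 ok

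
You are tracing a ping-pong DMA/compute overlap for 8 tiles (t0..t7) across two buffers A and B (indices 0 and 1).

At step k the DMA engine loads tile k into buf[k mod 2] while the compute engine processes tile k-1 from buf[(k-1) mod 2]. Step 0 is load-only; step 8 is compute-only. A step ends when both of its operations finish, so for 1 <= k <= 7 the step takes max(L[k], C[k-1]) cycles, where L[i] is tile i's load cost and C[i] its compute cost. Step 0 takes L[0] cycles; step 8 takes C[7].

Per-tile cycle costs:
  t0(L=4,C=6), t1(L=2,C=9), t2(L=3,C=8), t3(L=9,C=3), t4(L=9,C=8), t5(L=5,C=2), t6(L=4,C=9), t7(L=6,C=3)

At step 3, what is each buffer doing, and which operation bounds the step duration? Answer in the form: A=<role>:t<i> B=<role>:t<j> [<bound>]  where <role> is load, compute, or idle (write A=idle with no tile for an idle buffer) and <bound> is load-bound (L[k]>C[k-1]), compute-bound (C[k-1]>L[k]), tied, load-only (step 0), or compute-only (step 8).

k=0 load=t0/4c comp=- wait=4 total=4
k=1 load=t1/2c comp=t0/6c wait=6 total=10
k=2 load=t2/3c comp=t1/9c wait=9 total=19
k=3 load=t3/9c comp=t2/8c wait=9 total=28
k=4 load=t4/9c comp=t3/3c wait=9 total=37
k=5 load=t5/5c comp=t4/8c wait=8 total=45
k=6 load=t6/4c comp=t5/2c wait=4 total=49
k=7 load=t7/6c comp=t6/9c wait=9 total=58
k=8 load=- comp=t7/3c wait=3 total=61

step 3: A=compute:t2 B=load:t3 [load-bound]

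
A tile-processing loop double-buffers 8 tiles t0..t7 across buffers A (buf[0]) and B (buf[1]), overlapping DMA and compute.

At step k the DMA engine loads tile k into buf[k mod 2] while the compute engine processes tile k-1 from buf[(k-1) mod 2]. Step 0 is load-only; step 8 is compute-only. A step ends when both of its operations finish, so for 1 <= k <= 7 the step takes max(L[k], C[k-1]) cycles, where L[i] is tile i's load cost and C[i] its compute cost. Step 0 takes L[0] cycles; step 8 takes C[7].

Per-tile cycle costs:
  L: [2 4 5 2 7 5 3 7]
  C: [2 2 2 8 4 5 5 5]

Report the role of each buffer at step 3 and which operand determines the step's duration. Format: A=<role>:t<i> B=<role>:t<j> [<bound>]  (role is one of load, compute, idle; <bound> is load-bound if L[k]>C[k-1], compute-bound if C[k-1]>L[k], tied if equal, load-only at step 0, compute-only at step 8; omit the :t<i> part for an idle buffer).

k=0 load=t0/2c comp=- wait=2 total=2
k=1 load=t1/4c comp=t0/2c wait=4 total=6
k=2 load=t2/5c comp=t1/2c wait=5 total=11
k=3 load=t3/2c comp=t2/2c wait=2 total=13
k=4 load=t4/7c comp=t3/8c wait=8 total=21
k=5 load=t5/5c comp=t4/4c wait=5 total=26
k=6 load=t6/3c comp=t5/5c wait=5 total=31
k=7 load=t7/7c comp=t6/5c wait=7 total=38
k=8 load=- comp=t7/5c wait=5 total=43

step 3: A=compute:t2 B=load:t3 [tied]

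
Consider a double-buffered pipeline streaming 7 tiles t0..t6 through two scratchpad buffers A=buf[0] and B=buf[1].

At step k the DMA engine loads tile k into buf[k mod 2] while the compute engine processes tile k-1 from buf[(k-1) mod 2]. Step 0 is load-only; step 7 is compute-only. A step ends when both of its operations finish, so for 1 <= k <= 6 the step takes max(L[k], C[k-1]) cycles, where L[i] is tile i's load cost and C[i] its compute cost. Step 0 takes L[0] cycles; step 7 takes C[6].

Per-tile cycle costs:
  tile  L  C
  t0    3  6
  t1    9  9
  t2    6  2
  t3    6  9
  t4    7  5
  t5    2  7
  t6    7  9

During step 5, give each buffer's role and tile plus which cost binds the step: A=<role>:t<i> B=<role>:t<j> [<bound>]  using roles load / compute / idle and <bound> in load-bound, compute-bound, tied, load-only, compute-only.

[0] DMA t0→A (3c) ∥ CU idle ⇒ 3c, clock 3
[1] DMA t1→B (9c) ∥ CU A:t0 (6c) ⇒ 9c, clock 12
[2] DMA t2→A (6c) ∥ CU B:t1 (9c) ⇒ 9c, clock 21
[3] DMA t3→B (6c) ∥ CU A:t2 (2c) ⇒ 6c, clock 27
[4] DMA t4→A (7c) ∥ CU B:t3 (9c) ⇒ 9c, clock 36
[5] DMA t5→B (2c) ∥ CU A:t4 (5c) ⇒ 5c, clock 41
[6] DMA t6→A (7c) ∥ CU B:t5 (7c) ⇒ 7c, clock 48
[7] DMA idle ∥ CU A:t6 (9c) ⇒ 9c, clock 57

step 5: A=compute:t4 B=load:t5 [compute-bound]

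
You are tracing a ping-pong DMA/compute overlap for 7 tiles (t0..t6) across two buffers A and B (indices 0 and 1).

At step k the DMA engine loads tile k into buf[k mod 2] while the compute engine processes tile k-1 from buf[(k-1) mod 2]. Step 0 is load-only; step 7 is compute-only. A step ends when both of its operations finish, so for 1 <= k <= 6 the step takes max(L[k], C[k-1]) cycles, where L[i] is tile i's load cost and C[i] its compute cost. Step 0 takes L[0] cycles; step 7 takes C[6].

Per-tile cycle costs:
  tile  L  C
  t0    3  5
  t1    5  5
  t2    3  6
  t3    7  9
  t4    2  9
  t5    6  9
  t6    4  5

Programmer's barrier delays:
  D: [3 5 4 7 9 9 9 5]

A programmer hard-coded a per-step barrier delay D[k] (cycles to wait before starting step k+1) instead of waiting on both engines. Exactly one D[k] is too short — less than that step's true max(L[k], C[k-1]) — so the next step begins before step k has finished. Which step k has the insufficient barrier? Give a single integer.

hazard at step 2

[0] required=L[0]=3=3 vs D=3 ok
[1] required=max(L[1]=5,C[0]=5)=5 vs D=5 ok
[2] required=max(L[2]=3,C[1]=5)=5 vs D=4 SHORT
[3] required=max(L[3]=7,C[2]=6)=7 vs D=7 ok
[4] required=max(L[4]=2,C[3]=9)=9 vs D=9 ok
[5] required=max(L[5]=6,C[4]=9)=9 vs D=9 ok
[6] required=max(L[6]=4,C[5]=9)=9 vs D=9 ok
[7] required=C[6]=5=5 vs D=5 ok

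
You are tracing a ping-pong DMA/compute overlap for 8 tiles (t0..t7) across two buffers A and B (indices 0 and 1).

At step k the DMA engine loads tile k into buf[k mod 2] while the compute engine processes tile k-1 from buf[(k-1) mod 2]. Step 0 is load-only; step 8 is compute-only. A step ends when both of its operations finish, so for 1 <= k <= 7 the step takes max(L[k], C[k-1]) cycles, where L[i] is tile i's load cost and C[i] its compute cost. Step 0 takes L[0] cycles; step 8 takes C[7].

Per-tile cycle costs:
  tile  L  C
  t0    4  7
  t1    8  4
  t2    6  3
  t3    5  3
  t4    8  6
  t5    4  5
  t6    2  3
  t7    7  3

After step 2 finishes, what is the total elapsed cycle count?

step 0: L[0]=4 → dur=4, Σ=4 | A=load:t0 B=idle [load-only]
step 1: L[1]=8 C[0]=7 → dur=8, Σ=12 | A=compute:t0 B=load:t1 [load-bound]
step 2: L[2]=6 C[1]=4 → dur=6, Σ=18 | A=load:t2 B=compute:t1 [load-bound]
step 3: L[3]=5 C[2]=3 → dur=5, Σ=23 | A=compute:t2 B=load:t3 [load-bound]
step 4: L[4]=8 C[3]=3 → dur=8, Σ=31 | A=load:t4 B=compute:t3 [load-bound]
step 5: L[5]=4 C[4]=6 → dur=6, Σ=37 | A=compute:t4 B=load:t5 [compute-bound]
step 6: L[6]=2 C[5]=5 → dur=5, Σ=42 | A=load:t6 B=compute:t5 [compute-bound]
step 7: L[7]=7 C[6]=3 → dur=7, Σ=49 | A=compute:t6 B=load:t7 [load-bound]
step 8: C[7]=3 → dur=3, Σ=52 | A=idle B=compute:t7 [compute-only]

end_cycle[2] = 18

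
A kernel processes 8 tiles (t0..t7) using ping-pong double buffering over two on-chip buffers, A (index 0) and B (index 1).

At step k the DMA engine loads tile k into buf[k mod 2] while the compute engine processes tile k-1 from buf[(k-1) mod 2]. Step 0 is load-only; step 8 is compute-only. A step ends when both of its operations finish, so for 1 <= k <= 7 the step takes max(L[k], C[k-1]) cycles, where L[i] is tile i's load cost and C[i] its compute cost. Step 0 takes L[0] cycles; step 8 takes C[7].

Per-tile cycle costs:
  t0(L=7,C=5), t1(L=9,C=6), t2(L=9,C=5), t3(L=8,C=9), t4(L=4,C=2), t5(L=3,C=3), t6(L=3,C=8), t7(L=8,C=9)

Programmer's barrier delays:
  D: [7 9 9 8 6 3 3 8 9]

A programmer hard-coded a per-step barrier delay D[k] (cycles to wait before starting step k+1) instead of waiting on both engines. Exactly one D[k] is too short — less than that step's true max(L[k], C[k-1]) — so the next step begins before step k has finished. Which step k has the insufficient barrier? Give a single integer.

hazard at step 4

k=0 barrier L[0]=7→7c, D[0]=7 ok
k=1 barrier max(L[1]=9,C[0]=5)→9c, D[1]=9 ok
k=2 barrier max(L[2]=9,C[1]=6)→9c, D[2]=9 ok
k=3 barrier max(L[3]=8,C[2]=5)→8c, D[3]=8 ok
k=4 barrier max(L[4]=4,C[3]=9)→9c, D[4]=6 SHORT
k=5 barrier max(L[5]=3,C[4]=2)→3c, D[5]=3 ok
k=6 barrier max(L[6]=3,C[5]=3)→3c, D[6]=3 ok
k=7 barrier max(L[7]=8,C[6]=8)→8c, D[7]=8 ok
k=8 barrier C[7]=9→9c, D[8]=9 ok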